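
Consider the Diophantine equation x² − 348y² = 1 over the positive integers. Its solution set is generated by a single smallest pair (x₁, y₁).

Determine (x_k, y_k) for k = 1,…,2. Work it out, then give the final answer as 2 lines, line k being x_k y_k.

d=348: √d = [18; 1,1,1,8,1,1,1,36] (ℓ=8, even), read p_7/q_7
i=0: a=18 ⇒ p=18, q=1
i=1: a=1 ⇒ p=19, q=1
…
i=4: a=8 ⇒ p=485, q=26
i=5: a=1 ⇒ p=541, q=29
i=6: a=1 ⇒ p=1026, q=55
i=7: a=1 ⇒ p=1567, q=84
(x₁, y₁) = (1567, 84);  1567² − 348·84² = 1 ✓
(1567+84√348)^2 = 4910977 + 263256√348

1567 84
4910977 263256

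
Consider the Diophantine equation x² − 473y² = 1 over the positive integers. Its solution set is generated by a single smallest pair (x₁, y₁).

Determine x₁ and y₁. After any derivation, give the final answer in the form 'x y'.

√473 = [21; 1,2,1,42, …], period ℓ=4 (even) → k=3
step 0: (21, 1)  from 21·(1,0) + (0,1)
step 1: (22, 1)  from 1·(21,1) + (1,0)
step 2: (65, 3)  from 2·(22,1) + (21,1)
step 3: (87, 4)  from 1·(65,3) + (22,1)
→ (87, 4).  Check: 87²=7569, 473·4²=7568, difference 1.

87 4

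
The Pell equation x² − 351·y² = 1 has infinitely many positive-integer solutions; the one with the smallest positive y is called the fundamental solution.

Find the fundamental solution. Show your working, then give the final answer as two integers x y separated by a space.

62425 3332

d=351: √d = [18; 1,2,1,3,2,2,2,3,1,2,1,36] (ℓ=12, even), read p_11/q_11
k=0  a_k=18  p_k/q_k = 18/1
k=1  a_k=1  p_k/q_k = 19/1
k=2  a_k=2  p_k/q_k = 56/3
k=3  a_k=1  p_k/q_k = 75/4
k=4  a_k=3  p_k/q_k = 281/15
k=5  a_k=2  p_k/q_k = 637/34
k=6  a_k=2  p_k/q_k = 1555/83
k=7  a_k=2  p_k/q_k = 3747/200
k=8  a_k=3  p_k/q_k = 12796/683
k=9  a_k=1  p_k/q_k = 16543/883
k=10  a_k=2  p_k/q_k = 45882/2449
k=11  a_k=1  p_k/q_k = 62425/3332
→ (62425, 3332).  Check: 62425²=3896880625, 351·3332²=3896880624, difference 1.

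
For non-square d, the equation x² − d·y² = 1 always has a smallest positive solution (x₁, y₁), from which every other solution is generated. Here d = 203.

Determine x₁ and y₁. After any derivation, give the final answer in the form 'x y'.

[14; 4,28] for √203; ℓ=2 ⇒ convergent index 1
a_0=14:  p_0=14·1+0=14,  q_0=14·0+1=1
a_1=4:  p_1=4·14+1=57,  q_1=4·1+0=4
(x₁, y₁) = (57, 4);  57² − 203·4² = 1 ✓

57 4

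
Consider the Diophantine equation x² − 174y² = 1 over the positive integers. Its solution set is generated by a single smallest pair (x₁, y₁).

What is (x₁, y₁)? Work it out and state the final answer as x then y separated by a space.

1451 110

d=174: √d = [13; 5,4,5,26] (ℓ=4, even), read p_3/q_3
i=0: a=13 ⇒ p=13, q=1
i=1: a=5 ⇒ p=66, q=5
i=2: a=4 ⇒ p=277, q=21
i=3: a=5 ⇒ p=1451, q=110
(x₁, y₁) = (1451, 110);  1451² − 174·110² = 1 ✓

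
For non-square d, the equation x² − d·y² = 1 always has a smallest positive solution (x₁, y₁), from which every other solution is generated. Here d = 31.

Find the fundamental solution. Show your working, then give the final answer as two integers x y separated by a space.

d=31: √d = [5; 1,1,3,5,3,1,1,10] (ℓ=8, even), read p_7/q_7
step 0: (5, 1)  from 5·(1,0) + (0,1)
…
step 3: (39, 7)  from 3·(11,2) + (6,1)
…
step 5: (657, 118)  from 3·(206,37) + (39,7)
step 6: (863, 155)  from 1·(657,118) + (206,37)
step 7: (1520, 273)  from 1·(863,155) + (657,118)
→ (1520, 273).  Check: 1520²=2310400, 31·273²=2310399, difference 1.

1520 273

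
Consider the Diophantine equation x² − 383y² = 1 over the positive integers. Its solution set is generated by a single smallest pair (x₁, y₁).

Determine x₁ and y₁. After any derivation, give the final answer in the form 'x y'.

18768 959

√383 = [19; 1,1,3,19,3,1,1,38, …], period ℓ=8 (even) → k=7
step 0: (19, 1)  from 19·(1,0) + (0,1)
step 1: (20, 1)  from 1·(19,1) + (1,0)
…
step 3: (137, 7)  from 3·(39,2) + (20,1)
step 4: (2642, 135)  from 19·(137,7) + (39,2)
…
step 6: (10705, 547)  from 1·(8063,412) + (2642,135)
step 7: (18768, 959)  from 1·(10705,547) + (8063,412)
(x₁, y₁) = (18768, 959);  18768² − 383·959² = 1 ✓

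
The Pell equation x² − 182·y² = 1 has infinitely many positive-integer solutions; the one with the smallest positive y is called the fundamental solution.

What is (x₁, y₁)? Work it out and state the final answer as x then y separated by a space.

27 2

√182 → a₀=13, period (2,26); ℓ=2 even so k=1
i=0: a=13 ⇒ p=13, q=1
i=1: a=2 ⇒ p=27, q=2
→ (27, 2).  Check: 27²=729, 182·2²=728, difference 1.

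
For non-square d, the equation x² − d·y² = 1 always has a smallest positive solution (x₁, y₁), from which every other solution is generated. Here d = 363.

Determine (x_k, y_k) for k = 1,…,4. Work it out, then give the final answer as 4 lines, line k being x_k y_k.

[19; 19,38] for √363; ℓ=2 ⇒ convergent index 1
k=0  a_k=19  p_k/q_k = 19/1
k=1  a_k=19  p_k/q_k = 362/19
→ (362, 19).  Check: 362²=131044, 363·19²=131043, difference 1.
n=2: (362,19)∘(362,19) = (362·362+363·19·19, 362·19+19·362) = (262087,13756)
n=3: (262087,13756)∘(362,19) = (362·262087+363·19·13756, 362·13756+19·262087) = (189750626,9959325)
n=4: (189750626,9959325)∘(362,19) = (362·189750626+363·19·9959325, 362·9959325+19·189750626) = (137379191137,7210537544)

362 19
262087 13756
189750626 9959325
137379191137 7210537544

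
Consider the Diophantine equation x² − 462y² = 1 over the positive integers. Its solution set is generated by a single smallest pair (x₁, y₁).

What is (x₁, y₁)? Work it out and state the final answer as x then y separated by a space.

43 2

[21; 2,42] for √462; ℓ=2 ⇒ convergent index 1
a_0=21:  p_0=21·1+0=21,  q_0=21·0+1=1
a_1=2:  p_1=2·21+1=43,  q_1=2·1+0=2
(x₁, y₁) = (43, 2);  43² − 462·2² = 1 ✓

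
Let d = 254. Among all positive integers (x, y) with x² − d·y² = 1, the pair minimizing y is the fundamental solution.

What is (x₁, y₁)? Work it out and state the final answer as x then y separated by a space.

√254 = [15; 1,14,1,30, …], period ℓ=4 (even) → k=3
i=0: a=15 ⇒ p=15, q=1
i=1: a=1 ⇒ p=16, q=1
i=2: a=14 ⇒ p=239, q=15
i=3: a=1 ⇒ p=255, q=16
(x₁, y₁) = (255, 16);  255² − 254·16² = 1 ✓

255 16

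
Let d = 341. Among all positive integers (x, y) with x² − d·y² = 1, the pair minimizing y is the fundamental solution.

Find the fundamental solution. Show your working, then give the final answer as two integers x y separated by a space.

√341 = [18; 2,6,1,8,2,…,6,2,36, …], period ℓ=14 (even) → k=13
a_0=18:  p_0=18·1+0=18,  q_0=18·0+1=1
a_1=2:  p_1=2·18+1=37,  q_1=2·1+0=2
a_2=6:  p_2=6·37+18=240,  q_2=6·2+1=13
a_3=1:  p_3=1·240+37=277,  q_3=1·13+2=15
a_4=8:  p_4=8·277+240=2456,  q_4=8·15+13=133
a_5=2:  p_5=2·2456+277=5189,  q_5=2·133+15=281
a_6=1:  p_6=1·5189+2456=7645,  q_6=1·281+133=414
a_7=2:  p_7=2·7645+5189=20479,  q_7=2·414+281=1109
a_8=1:  p_8=1·20479+7645=28124,  q_8=1·1109+414=1523
a_9=2:  p_9=2·28124+20479=76727,  q_9=2·1523+1109=4155
a_10=8:  p_10=8·76727+28124=641940,  q_10=8·4155+1523=34763
a_11=1:  p_11=1·641940+76727=718667,  q_11=1·34763+4155=38918
a_12=6:  p_12=6·718667+641940=4953942,  q_12=6·38918+34763=268271
a_13=2:  p_13=2·4953942+718667=10626551,  q_13=2·268271+38918=575460
(x₁, y₁) = (10626551, 575460);  10626551² − 341·575460² = 1 ✓

10626551 575460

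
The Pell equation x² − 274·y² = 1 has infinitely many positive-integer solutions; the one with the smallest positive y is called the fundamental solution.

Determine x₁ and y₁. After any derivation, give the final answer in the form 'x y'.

[16; 1,1,4,4,1,1,32] for √274; ℓ=7 ⇒ convergent index 13
k=0  a_k=16  p_k/q_k = 16/1
k=1  a_k=1  p_k/q_k = 17/1
k=2  a_k=1  p_k/q_k = 33/2
k=3  a_k=4  p_k/q_k = 149/9
k=4  a_k=4  p_k/q_k = 629/38
k=5  a_k=1  p_k/q_k = 778/47
k=6  a_k=1  p_k/q_k = 1407/85
k=7  a_k=32  p_k/q_k = 45802/2767
k=8  a_k=1  p_k/q_k = 47209/2852
k=9  a_k=1  p_k/q_k = 93011/5619
k=10  a_k=4  p_k/q_k = 419253/25328
k=11  a_k=4  p_k/q_k = 1770023/106931
k=12  a_k=1  p_k/q_k = 2189276/132259
k=13  a_k=1  p_k/q_k = 3959299/239190
(x₁, y₁) = (3959299, 239190);  3959299² − 274·239190² = 1 ✓

3959299 239190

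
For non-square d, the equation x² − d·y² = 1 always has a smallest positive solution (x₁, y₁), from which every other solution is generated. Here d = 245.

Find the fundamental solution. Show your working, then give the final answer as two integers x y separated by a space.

√245 → a₀=15, period (1,1,1,7,6,7,1,1,1,30); ℓ=10 even so k=9
k=0  a_k=15  p_k/q_k = 15/1
k=1  a_k=1  p_k/q_k = 16/1
…
k=4  a_k=7  p_k/q_k = 360/23
k=5  a_k=6  p_k/q_k = 2207/141
…
k=8  a_k=1  p_k/q_k = 33825/2161
k=9  a_k=1  p_k/q_k = 51841/3312
→ (51841, 3312).  Check: 51841²=2687489281, 245·3312²=2687489280, difference 1.

51841 3312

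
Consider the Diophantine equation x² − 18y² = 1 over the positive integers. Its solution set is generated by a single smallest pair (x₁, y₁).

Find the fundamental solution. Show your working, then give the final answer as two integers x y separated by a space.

17 4

√18 → a₀=4, period (4,8); ℓ=2 even so k=1
i=0: a=4 ⇒ p=4, q=1
i=1: a=4 ⇒ p=17, q=4
(x₁, y₁) = (17, 4);  17² − 18·4² = 1 ✓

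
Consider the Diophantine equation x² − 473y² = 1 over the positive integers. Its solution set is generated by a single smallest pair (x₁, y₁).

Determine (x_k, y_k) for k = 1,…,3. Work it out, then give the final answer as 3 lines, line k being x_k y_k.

87 4
15137 696
2633751 121100

√473 = [21; 1,2,1,42, …], period ℓ=4 (even) → k=3
i=0: a=21 ⇒ p=21, q=1
i=1: a=1 ⇒ p=22, q=1
i=2: a=2 ⇒ p=65, q=3
i=3: a=1 ⇒ p=87, q=4
fundamental: x₁=87, y₁=4  (since 7569 − 473·16 = 1)
(87+4√473)^2 = 15137 + 696√473
(87+4√473)^3 = 2633751 + 121100√473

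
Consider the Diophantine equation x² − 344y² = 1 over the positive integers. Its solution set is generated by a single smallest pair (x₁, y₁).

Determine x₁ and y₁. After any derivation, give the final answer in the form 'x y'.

10405 561

d=344: √d = [18; 1,1,4,1,3,1,4,1,1,36] (ℓ=10, even), read p_9/q_9
k=0  a_k=18  p_k/q_k = 18/1
k=1  a_k=1  p_k/q_k = 19/1
k=2  a_k=1  p_k/q_k = 37/2
k=3  a_k=4  p_k/q_k = 167/9
…
k=5  a_k=3  p_k/q_k = 779/42
…
k=8  a_k=1  p_k/q_k = 5694/307
k=9  a_k=1  p_k/q_k = 10405/561
fundamental: x₁=10405, y₁=561  (since 108264025 − 344·314721 = 1)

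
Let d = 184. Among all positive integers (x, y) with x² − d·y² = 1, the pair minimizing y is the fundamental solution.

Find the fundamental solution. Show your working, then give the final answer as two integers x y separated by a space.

√184 = [13; 1,1,3,2,1,2,1,2,3,1,1,26, …], period ℓ=12 (even) → k=11
step 0: (13, 1)  from 13·(1,0) + (0,1)
…
step 5: (312, 23)  from 1·(217,16) + (95,7)
…
step 8: (3147, 232)  from 2·(1153,85) + (841,62)
step 9: (10594, 781)  from 3·(3147,232) + (1153,85)
step 10: (13741, 1013)  from 1·(10594,781) + (3147,232)
step 11: (24335, 1794)  from 1·(13741,1013) + (10594,781)
(x₁, y₁) = (24335, 1794);  24335² − 184·1794² = 1 ✓

24335 1794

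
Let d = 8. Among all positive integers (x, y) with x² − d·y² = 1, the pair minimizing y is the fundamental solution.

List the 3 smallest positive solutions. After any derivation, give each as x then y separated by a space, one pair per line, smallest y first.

√8 → a₀=2, period (1,4); ℓ=2 even so k=1
a_0=2:  p_0=2·1+0=2,  q_0=2·0+1=1
a_1=1:  p_1=1·2+1=3,  q_1=1·1+0=1
→ (3, 1).  Check: 3²=9, 8·1²=8, difference 1.
(3+1√8)^2 = 17 + 6√8
(3+1√8)^3 = 99 + 35√8

3 1
17 6
99 35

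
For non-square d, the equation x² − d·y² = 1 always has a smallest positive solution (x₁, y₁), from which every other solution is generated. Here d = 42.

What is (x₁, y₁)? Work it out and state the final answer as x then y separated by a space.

[6; 2,12] for √42; ℓ=2 ⇒ convergent index 1
step 0: (6, 1)  from 6·(1,0) + (0,1)
step 1: (13, 2)  from 2·(6,1) + (1,0)
(x₁, y₁) = (13, 2);  13² − 42·2² = 1 ✓

13 2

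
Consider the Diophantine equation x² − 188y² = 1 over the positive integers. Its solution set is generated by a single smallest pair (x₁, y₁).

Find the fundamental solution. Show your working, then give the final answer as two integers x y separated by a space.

4607 336

√188 → a₀=13, period (1,2,2,6,2,2,1,26); ℓ=8 even so k=7
k=0  a_k=13  p_k/q_k = 13/1
…
k=2  a_k=2  p_k/q_k = 41/3
k=3  a_k=2  p_k/q_k = 96/7
…
k=6  a_k=2  p_k/q_k = 3277/239
k=7  a_k=1  p_k/q_k = 4607/336
→ (4607, 336).  Check: 4607²=21224449, 188·336²=21224448, difference 1.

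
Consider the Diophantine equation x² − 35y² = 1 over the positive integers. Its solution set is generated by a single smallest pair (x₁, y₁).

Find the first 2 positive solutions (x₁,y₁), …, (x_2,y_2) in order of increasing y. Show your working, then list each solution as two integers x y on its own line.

6 1
71 12

d=35: √d = [5; 1,10] (ℓ=2, even), read p_1/q_1
k=0  a_k=5  p_k/q_k = 5/1
k=1  a_k=1  p_k/q_k = 6/1
(x₁, y₁) = (6, 1);  6² − 35·1² = 1 ✓
n=2: (6,1)∘(6,1) = (6·6+35·1·1, 6·1+1·6) = (71,12)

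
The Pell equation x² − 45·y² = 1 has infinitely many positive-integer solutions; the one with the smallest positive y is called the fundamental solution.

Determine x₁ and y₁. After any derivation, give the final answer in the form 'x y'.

161 24

[6; 1,2,2,2,1,12] for √45; ℓ=6 ⇒ convergent index 5
i=0: a=6 ⇒ p=6, q=1
…
i=3: a=2 ⇒ p=47, q=7
i=4: a=2 ⇒ p=114, q=17
i=5: a=1 ⇒ p=161, q=24
(x₁, y₁) = (161, 24);  161² − 45·24² = 1 ✓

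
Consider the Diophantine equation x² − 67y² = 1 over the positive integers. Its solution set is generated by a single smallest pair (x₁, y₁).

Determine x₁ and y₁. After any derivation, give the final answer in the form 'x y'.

√67 → a₀=8, period (5,2,1,1,7,1,1,2,5,16); ℓ=10 even so k=9
step 0: (8, 1)  from 8·(1,0) + (0,1)
step 1: (41, 5)  from 5·(8,1) + (1,0)
…
step 3: (131, 16)  from 1·(90,11) + (41,5)
…
step 5: (1678, 205)  from 7·(221,27) + (131,16)
…
step 7: (3577, 437)  from 1·(1899,232) + (1678,205)
step 8: (9053, 1106)  from 2·(3577,437) + (1899,232)
step 9: (48842, 5967)  from 5·(9053,1106) + (3577,437)
(x₁, y₁) = (48842, 5967);  48842² − 67·5967² = 1 ✓

48842 5967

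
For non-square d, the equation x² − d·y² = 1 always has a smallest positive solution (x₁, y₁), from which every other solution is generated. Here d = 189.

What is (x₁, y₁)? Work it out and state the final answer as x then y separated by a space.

55 4

√189 = [13; 1,2,1,26, …], period ℓ=4 (even) → k=3
a_0=13:  p_0=13·1+0=13,  q_0=13·0+1=1
…
a_2=2:  p_2=2·14+13=41,  q_2=2·1+1=3
a_3=1:  p_3=1·41+14=55,  q_3=1·3+1=4
(x₁, y₁) = (55, 4);  55² − 189·4² = 1 ✓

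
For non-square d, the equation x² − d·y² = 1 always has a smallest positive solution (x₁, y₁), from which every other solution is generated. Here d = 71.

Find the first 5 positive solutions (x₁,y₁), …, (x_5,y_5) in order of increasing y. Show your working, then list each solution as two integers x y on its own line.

3480 413
24220799 2874480
168576757560 20006380387
1173294208396801 139244404619040
8166127521864977400 969141036142138013

[8; 2,2,1,7,1,2,2,16] for √71; ℓ=8 ⇒ convergent index 7
i=0: a=8 ⇒ p=8, q=1
…
i=3: a=1 ⇒ p=59, q=7
i=4: a=7 ⇒ p=455, q=54
i=5: a=1 ⇒ p=514, q=61
i=6: a=2 ⇒ p=1483, q=176
i=7: a=2 ⇒ p=3480, q=413
(x₁, y₁) = (3480, 413);  3480² − 71·413² = 1 ✓
(x_2, y_2) = (3480·3480 + 71·413·413, 3480·413 + 413·3480) = (24220799, 2874480)
(x_3, y_3) = (3480·24220799 + 71·413·2874480, 3480·2874480 + 413·24220799) = (168576757560, 20006380387)
(x_4, y_4) = (3480·168576757560 + 71·413·20006380387, 3480·20006380387 + 413·168576757560) = (1173294208396801, 139244404619040)
(x_5, y_5) = (3480·1173294208396801 + 71·413·139244404619040, 3480·139244404619040 + 413·1173294208396801) = (8166127521864977400, 969141036142138013)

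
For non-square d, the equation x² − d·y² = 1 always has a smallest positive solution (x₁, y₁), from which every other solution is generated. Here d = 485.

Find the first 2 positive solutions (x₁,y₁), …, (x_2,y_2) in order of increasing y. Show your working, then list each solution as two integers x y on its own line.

√485 = [22; 44, …], period ℓ=1 (odd) → k=1
a_0=22:  p_0=22·1+0=22,  q_0=22·0+1=1
a_1=44:  p_1=44·22+1=969,  q_1=44·1+0=44
(x₁, y₁) = (969, 44);  969² − 485·44² = 1 ✓
n=2: (969,44)∘(969,44) = (969·969+485·44·44, 969·44+44·969) = (1877921,85272)

969 44
1877921 85272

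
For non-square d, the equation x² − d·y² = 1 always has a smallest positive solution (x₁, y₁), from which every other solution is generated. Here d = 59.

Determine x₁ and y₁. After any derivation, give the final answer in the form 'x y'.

d=59: √d = [7; 1,2,7,2,1,14] (ℓ=6, even), read p_5/q_5
i=0: a=7 ⇒ p=7, q=1
i=1: a=1 ⇒ p=8, q=1
…
i=3: a=7 ⇒ p=169, q=22
i=4: a=2 ⇒ p=361, q=47
i=5: a=1 ⇒ p=530, q=69
(x₁, y₁) = (530, 69);  530² − 59·69² = 1 ✓

530 69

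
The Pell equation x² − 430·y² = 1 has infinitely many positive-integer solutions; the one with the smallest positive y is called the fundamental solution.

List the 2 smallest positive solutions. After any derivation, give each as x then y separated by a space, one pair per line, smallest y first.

2862251 138030
16384961574001 790153011060

√430 = [20; 1,2,1,3,1,…,2,1,40, …], period ℓ=14 (even) → k=13
step 0: (20, 1)  from 20·(1,0) + (0,1)
step 1: (21, 1)  from 1·(20,1) + (1,0)
step 2: (62, 3)  from 2·(21,1) + (20,1)
step 3: (83, 4)  from 1·(62,3) + (21,1)
…
step 5: (394, 19)  from 1·(311,15) + (83,4)
…
step 7: (21794, 1051)  from 8·(2675,129) + (394,19)
step 8: (133439, 6435)  from 6·(21794,1051) + (2675,129)
step 9: (155233, 7486)  from 1·(133439,6435) + (21794,1051)
step 10: (599138, 28893)  from 3·(155233,7486) + (133439,6435)
step 11: (754371, 36379)  from 1·(599138,28893) + (155233,7486)
step 12: (2107880, 101651)  from 2·(754371,36379) + (599138,28893)
step 13: (2862251, 138030)  from 1·(2107880,101651) + (754371,36379)
fundamental: x₁=2862251, y₁=138030  (since 8192480787001 − 430·19052280900 = 1)
(x_2, y_2) = (2862251·2862251 + 430·138030·138030, 2862251·138030 + 138030·2862251) = (16384961574001, 790153011060)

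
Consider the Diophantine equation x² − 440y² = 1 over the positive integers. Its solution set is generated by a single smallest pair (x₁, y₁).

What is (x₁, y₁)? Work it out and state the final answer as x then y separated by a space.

d=440: √d = [20; 1,40] (ℓ=2, even), read p_1/q_1
i=0: a=20 ⇒ p=20, q=1
i=1: a=1 ⇒ p=21, q=1
(x₁, y₁) = (21, 1);  21² − 440·1² = 1 ✓

21 1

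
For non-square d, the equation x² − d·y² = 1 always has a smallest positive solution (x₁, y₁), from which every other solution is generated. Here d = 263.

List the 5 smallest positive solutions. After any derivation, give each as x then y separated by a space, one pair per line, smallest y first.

139128 8579
38713200767 2387158224
10772180392483224 664241098768765
2997423827252098776577 184829071176614315616
834051164465087816782726488 51429798028655751907276931

√263 = [16; 4,1,1,1,1,15,1,1,1,1,4,32, …], period ℓ=12 (even) → k=11
a_0=16:  p_0=16·1+0=16,  q_0=16·0+1=1
…
a_4=1:  p_4=1·146+81=227,  q_4=1·9+5=14
a_5=1:  p_5=1·227+146=373,  q_5=1·14+9=23
a_6=15:  p_6=15·373+227=5822,  q_6=15·23+14=359
…
a_10=1:  p_10=1·18212+12017=30229,  q_10=1·1123+741=1864
a_11=4:  p_11=4·30229+18212=139128,  q_11=4·1864+1123=8579
fundamental: x₁=139128, y₁=8579  (since 19356600384 − 263·73599241 = 1)
(139128+8579√263)^2 = 38713200767 + 2387158224√263
(139128+8579√263)^3 = 10772180392483224 + 664241098768765√263
(139128+8579√263)^4 = 2997423827252098776577 + 184829071176614315616√263
(139128+8579√263)^5 = 834051164465087816782726488 + 51429798028655751907276931√263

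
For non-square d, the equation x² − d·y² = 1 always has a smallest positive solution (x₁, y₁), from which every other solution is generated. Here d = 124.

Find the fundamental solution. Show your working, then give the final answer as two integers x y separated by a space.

4620799 414960

√124 → a₀=11, period (7,2,1,1,1,…,2,7,22); ℓ=16 even so k=15
i=0: a=11 ⇒ p=11, q=1
…
i=5: a=1 ⇒ p=657, q=59
…
i=9: a=1 ⇒ p=17583, q=1579
i=10: a=3 ⇒ p=67292, q=6043
i=11: a=1 ⇒ p=84875, q=7622
…
i=13: a=1 ⇒ p=237042, q=21287
i=14: a=2 ⇒ p=626251, q=56239
i=15: a=7 ⇒ p=4620799, q=414960
(x₁, y₁) = (4620799, 414960);  4620799² − 124·414960² = 1 ✓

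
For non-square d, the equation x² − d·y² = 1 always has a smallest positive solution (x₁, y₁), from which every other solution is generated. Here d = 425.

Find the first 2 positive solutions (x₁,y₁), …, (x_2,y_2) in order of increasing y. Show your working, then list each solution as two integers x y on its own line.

143649 6968
41270070401 2001892464

[20; 1,1,1,1,1,1,40] for √425; ℓ=7 ⇒ convergent index 13
i=0: a=20 ⇒ p=20, q=1
i=1: a=1 ⇒ p=21, q=1
i=2: a=1 ⇒ p=41, q=2
i=3: a=1 ⇒ p=62, q=3
…
i=7: a=40 ⇒ p=10885, q=528
i=8: a=1 ⇒ p=11153, q=541
i=9: a=1 ⇒ p=22038, q=1069
i=10: a=1 ⇒ p=33191, q=1610
i=11: a=1 ⇒ p=55229, q=2679
i=12: a=1 ⇒ p=88420, q=4289
i=13: a=1 ⇒ p=143649, q=6968
fundamental: x₁=143649, y₁=6968  (since 20635035201 − 425·48553024 = 1)
n=2: (143649,6968)∘(143649,6968) = (143649·143649+425·6968·6968, 143649·6968+6968·143649) = (41270070401,2001892464)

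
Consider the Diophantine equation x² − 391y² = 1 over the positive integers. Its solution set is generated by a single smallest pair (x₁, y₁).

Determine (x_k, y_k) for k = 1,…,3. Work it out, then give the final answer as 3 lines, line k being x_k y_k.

7338680 371133
107712448284799 5447252648880
1580934379957370111960 79951288138564985667

√391 → a₀=19, period (1,3,2,2,1,…,3,1,38); ℓ=16 even so k=15
i=0: a=19 ⇒ p=19, q=1
…
i=4: a=2 ⇒ p=435, q=22
i=5: a=1 ⇒ p=613, q=31
…
i=9: a=2 ⇒ p=107747, q=5449
i=10: a=1 ⇒ p=160266, q=8105
i=11: a=1 ⇒ p=268013, q=13554
…
i=14: a=3 ⇒ p=5678083, q=287153
i=15: a=1 ⇒ p=7338680, q=371133
fundamental: x₁=7338680, y₁=371133  (since 53856224142400 − 391·137739703689 = 1)
(7338680+371133√391)^2 = 107712448284799 + 5447252648880√391
(7338680+371133√391)^3 = 1580934379957370111960 + 79951288138564985667√391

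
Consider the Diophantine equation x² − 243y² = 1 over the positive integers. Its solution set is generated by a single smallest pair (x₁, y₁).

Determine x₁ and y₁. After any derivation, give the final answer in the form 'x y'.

d=243: √d = [15; 1,1,2,3,15,3,2,1,1,30] (ℓ=10, even), read p_9/q_9
step 0: (15, 1)  from 15·(1,0) + (0,1)
step 1: (16, 1)  from 1·(15,1) + (1,0)
step 2: (31, 2)  from 1·(16,1) + (15,1)
step 3: (78, 5)  from 2·(31,2) + (16,1)
step 4: (265, 17)  from 3·(78,5) + (31,2)
step 5: (4053, 260)  from 15·(265,17) + (78,5)
…
step 7: (28901, 1854)  from 2·(12424,797) + (4053,260)
step 8: (41325, 2651)  from 1·(28901,1854) + (12424,797)
step 9: (70226, 4505)  from 1·(41325,2651) + (28901,1854)
→ (70226, 4505).  Check: 70226²=4931691076, 243·4505²=4931691075, difference 1.

70226 4505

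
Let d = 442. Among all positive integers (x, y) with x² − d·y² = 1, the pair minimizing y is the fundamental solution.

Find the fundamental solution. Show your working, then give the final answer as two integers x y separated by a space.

883 42

√442 = [21; 42, …], period ℓ=1 (odd) → k=1
a_0=21:  p_0=21·1+0=21,  q_0=21·0+1=1
a_1=42:  p_1=42·21+1=883,  q_1=42·1+0=42
→ (883, 42).  Check: 883²=779689, 442·42²=779688, difference 1.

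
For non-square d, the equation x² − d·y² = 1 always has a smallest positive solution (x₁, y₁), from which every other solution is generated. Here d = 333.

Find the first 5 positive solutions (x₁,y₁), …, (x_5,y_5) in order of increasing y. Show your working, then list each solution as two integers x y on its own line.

73 4
10657 584
1555849 85260
227143297 12447376
33161365513 1817231636

[18; 4,36] for √333; ℓ=2 ⇒ convergent index 1
a_0=18:  p_0=18·1+0=18,  q_0=18·0+1=1
a_1=4:  p_1=4·18+1=73,  q_1=4·1+0=4
fundamental: x₁=73, y₁=4  (since 5329 − 333·16 = 1)
k=2:  x_2 = 73·73+333·4·4 = 10657,  y_2 = 73·4+4·73 = 584
k=3:  x_3 = 73·10657+333·4·584 = 1555849,  y_3 = 73·584+4·10657 = 85260
k=4:  x_4 = 73·1555849+333·4·85260 = 227143297,  y_4 = 73·85260+4·1555849 = 12447376
k=5:  x_5 = 73·227143297+333·4·12447376 = 33161365513,  y_5 = 73·12447376+4·227143297 = 1817231636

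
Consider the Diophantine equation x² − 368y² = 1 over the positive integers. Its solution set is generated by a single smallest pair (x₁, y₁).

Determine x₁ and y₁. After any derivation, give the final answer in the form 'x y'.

1151 60

[19; 5,2,5,38] for √368; ℓ=4 ⇒ convergent index 3
a_0=19:  p_0=19·1+0=19,  q_0=19·0+1=1
a_1=5:  p_1=5·19+1=96,  q_1=5·1+0=5
a_2=2:  p_2=2·96+19=211,  q_2=2·5+1=11
a_3=5:  p_3=5·211+96=1151,  q_3=5·11+5=60
(x₁, y₁) = (1151, 60);  1151² − 368·60² = 1 ✓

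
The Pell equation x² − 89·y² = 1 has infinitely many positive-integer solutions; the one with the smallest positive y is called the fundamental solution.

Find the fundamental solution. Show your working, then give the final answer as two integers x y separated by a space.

500001 53000

[9; 2,3,3,2,18] for √89; ℓ=5 ⇒ convergent index 9
k=0  a_k=9  p_k/q_k = 9/1
k=1  a_k=2  p_k/q_k = 19/2
k=2  a_k=3  p_k/q_k = 66/7
…
k=4  a_k=2  p_k/q_k = 500/53
k=5  a_k=18  p_k/q_k = 9217/977
k=6  a_k=2  p_k/q_k = 18934/2007
k=7  a_k=3  p_k/q_k = 66019/6998
k=8  a_k=3  p_k/q_k = 216991/23001
k=9  a_k=2  p_k/q_k = 500001/53000
→ (500001, 53000).  Check: 500001²=250001000001, 89·53000²=250001000000, difference 1.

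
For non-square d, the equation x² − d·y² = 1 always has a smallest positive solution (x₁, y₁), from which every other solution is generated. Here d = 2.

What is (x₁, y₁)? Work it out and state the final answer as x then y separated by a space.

3 2

[1; 2] for √2; ℓ=1 ⇒ convergent index 1
i=0: a=1 ⇒ p=1, q=1
i=1: a=2 ⇒ p=3, q=2
fundamental: x₁=3, y₁=2  (since 9 − 2·4 = 1)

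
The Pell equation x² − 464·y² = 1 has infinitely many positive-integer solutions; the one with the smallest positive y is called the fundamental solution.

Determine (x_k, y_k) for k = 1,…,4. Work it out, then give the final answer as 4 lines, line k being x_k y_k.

9801 455
192119201 8918910
3765920568201 174828473365
73819574785756801 3426987725981820

√464 = [21; 1,1,5,1,1,1,5,1,1,42, …], period ℓ=10 (even) → k=9
k=0  a_k=21  p_k/q_k = 21/1
k=1  a_k=1  p_k/q_k = 22/1
k=2  a_k=1  p_k/q_k = 43/2
k=3  a_k=5  p_k/q_k = 237/11
…
k=5  a_k=1  p_k/q_k = 517/24
k=6  a_k=1  p_k/q_k = 797/37
k=7  a_k=5  p_k/q_k = 4502/209
k=8  a_k=1  p_k/q_k = 5299/246
k=9  a_k=1  p_k/q_k = 9801/455
(x₁, y₁) = (9801, 455);  9801² − 464·455² = 1 ✓
(9801+455√464)^2 = 192119201 + 8918910√464
(9801+455√464)^3 = 3765920568201 + 174828473365√464
(9801+455√464)^4 = 73819574785756801 + 3426987725981820√464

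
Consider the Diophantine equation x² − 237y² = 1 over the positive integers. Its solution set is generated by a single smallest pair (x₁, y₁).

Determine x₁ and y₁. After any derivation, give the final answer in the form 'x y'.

d=237: √d = [15; 2,1,1,7,10,7,1,1,2,30] (ℓ=10, even), read p_9/q_9
a_0=15:  p_0=15·1+0=15,  q_0=15·0+1=1
…
a_2=1:  p_2=1·31+15=46,  q_2=1·2+1=3
…
a_4=7:  p_4=7·77+46=585,  q_4=7·5+3=38
…
a_6=7:  p_6=7·5927+585=42074,  q_6=7·385+38=2733
a_7=1:  p_7=1·42074+5927=48001,  q_7=1·2733+385=3118
a_8=1:  p_8=1·48001+42074=90075,  q_8=1·3118+2733=5851
a_9=2:  p_9=2·90075+48001=228151,  q_9=2·5851+3118=14820
→ (228151, 14820).  Check: 228151²=52052878801, 237·14820²=52052878800, difference 1.

228151 14820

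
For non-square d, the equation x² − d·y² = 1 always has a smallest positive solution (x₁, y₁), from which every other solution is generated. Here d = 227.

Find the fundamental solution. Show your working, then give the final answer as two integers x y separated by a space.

d=227: √d = [15; 15,30] (ℓ=2, even), read p_1/q_1
i=0: a=15 ⇒ p=15, q=1
i=1: a=15 ⇒ p=226, q=15
fundamental: x₁=226, y₁=15  (since 51076 − 227·225 = 1)

226 15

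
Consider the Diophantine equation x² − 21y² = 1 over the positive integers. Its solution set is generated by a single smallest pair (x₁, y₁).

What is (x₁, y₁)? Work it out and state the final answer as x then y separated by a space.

55 12

√21 → a₀=4, period (1,1,2,1,1,8); ℓ=6 even so k=5
i=0: a=4 ⇒ p=4, q=1
…
i=4: a=1 ⇒ p=32, q=7
i=5: a=1 ⇒ p=55, q=12
→ (55, 12).  Check: 55²=3025, 21·12²=3024, difference 1.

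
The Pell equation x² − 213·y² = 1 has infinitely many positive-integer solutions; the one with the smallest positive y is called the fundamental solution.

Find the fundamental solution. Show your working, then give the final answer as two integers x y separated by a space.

194399 13320

[14; 1,1,2,6,1,8,1,6,2,1,1,28] for √213; ℓ=12 ⇒ convergent index 11
k=0  a_k=14  p_k/q_k = 14/1
…
k=3  a_k=2  p_k/q_k = 73/5
…
k=10  a_k=1  p_k/q_k = 115574/7919
k=11  a_k=1  p_k/q_k = 194399/13320
fundamental: x₁=194399, y₁=13320  (since 37790971201 − 213·177422400 = 1)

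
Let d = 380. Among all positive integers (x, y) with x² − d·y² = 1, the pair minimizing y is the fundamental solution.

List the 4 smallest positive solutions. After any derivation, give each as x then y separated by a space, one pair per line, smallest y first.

39 2
3041 156
237159 12166
18495361 948792

[19; 2,38] for √380; ℓ=2 ⇒ convergent index 1
k=0  a_k=19  p_k/q_k = 19/1
k=1  a_k=2  p_k/q_k = 39/2
→ (39, 2).  Check: 39²=1521, 380·2²=1520, difference 1.
n=2: (39,2)∘(39,2) = (39·39+380·2·2, 39·2+2·39) = (3041,156)
n=3: (3041,156)∘(39,2) = (39·3041+380·2·156, 39·156+2·3041) = (237159,12166)
n=4: (237159,12166)∘(39,2) = (39·237159+380·2·12166, 39·12166+2·237159) = (18495361,948792)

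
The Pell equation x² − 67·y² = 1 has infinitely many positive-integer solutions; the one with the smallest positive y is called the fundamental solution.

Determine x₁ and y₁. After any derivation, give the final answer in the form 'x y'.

[8; 5,2,1,1,7,1,1,2,5,16] for √67; ℓ=10 ⇒ convergent index 9
k=0  a_k=8  p_k/q_k = 8/1
k=1  a_k=5  p_k/q_k = 41/5
k=2  a_k=2  p_k/q_k = 90/11
k=3  a_k=1  p_k/q_k = 131/16
k=4  a_k=1  p_k/q_k = 221/27
k=5  a_k=7  p_k/q_k = 1678/205
…
k=7  a_k=1  p_k/q_k = 3577/437
k=8  a_k=2  p_k/q_k = 9053/1106
k=9  a_k=5  p_k/q_k = 48842/5967
→ (48842, 5967).  Check: 48842²=2385540964, 67·5967²=2385540963, difference 1.

48842 5967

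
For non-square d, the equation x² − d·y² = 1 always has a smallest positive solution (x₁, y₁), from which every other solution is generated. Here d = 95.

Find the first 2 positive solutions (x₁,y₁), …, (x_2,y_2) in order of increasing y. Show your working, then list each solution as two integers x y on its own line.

d=95: √d = [9; 1,2,1,18] (ℓ=4, even), read p_3/q_3
step 0: (9, 1)  from 9·(1,0) + (0,1)
step 1: (10, 1)  from 1·(9,1) + (1,0)
step 2: (29, 3)  from 2·(10,1) + (9,1)
step 3: (39, 4)  from 1·(29,3) + (10,1)
(x₁, y₁) = (39, 4);  39² − 95·4² = 1 ✓
(x_2, y_2) = (39·39 + 95·4·4, 39·4 + 4·39) = (3041, 312)

39 4
3041 312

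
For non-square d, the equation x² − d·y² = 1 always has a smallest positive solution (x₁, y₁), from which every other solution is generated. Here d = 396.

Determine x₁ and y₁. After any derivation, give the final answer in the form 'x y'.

√396 → a₀=19, period (1,8,1,38); ℓ=4 even so k=3
i=0: a=19 ⇒ p=19, q=1
…
i=2: a=8 ⇒ p=179, q=9
i=3: a=1 ⇒ p=199, q=10
fundamental: x₁=199, y₁=10  (since 39601 − 396·100 = 1)

199 10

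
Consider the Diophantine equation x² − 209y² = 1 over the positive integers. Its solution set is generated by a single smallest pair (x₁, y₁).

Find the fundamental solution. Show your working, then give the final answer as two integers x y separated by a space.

46551 3220

[14; 2,5,3,2,3,5,2,28] for √209; ℓ=8 ⇒ convergent index 7
step 0: (14, 1)  from 14·(1,0) + (0,1)
step 1: (29, 2)  from 2·(14,1) + (1,0)
step 2: (159, 11)  from 5·(29,2) + (14,1)
step 3: (506, 35)  from 3·(159,11) + (29,2)
step 4: (1171, 81)  from 2·(506,35) + (159,11)
step 5: (4019, 278)  from 3·(1171,81) + (506,35)
step 6: (21266, 1471)  from 5·(4019,278) + (1171,81)
step 7: (46551, 3220)  from 2·(21266,1471) + (4019,278)
→ (46551, 3220).  Check: 46551²=2166995601, 209·3220²=2166995600, difference 1.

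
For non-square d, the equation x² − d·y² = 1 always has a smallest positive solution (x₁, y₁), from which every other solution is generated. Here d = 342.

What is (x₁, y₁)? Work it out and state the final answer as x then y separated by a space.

√342 = [18; 2,36, …], period ℓ=2 (even) → k=1
step 0: (18, 1)  from 18·(1,0) + (0,1)
step 1: (37, 2)  from 2·(18,1) + (1,0)
fundamental: x₁=37, y₁=2  (since 1369 − 342·4 = 1)

37 2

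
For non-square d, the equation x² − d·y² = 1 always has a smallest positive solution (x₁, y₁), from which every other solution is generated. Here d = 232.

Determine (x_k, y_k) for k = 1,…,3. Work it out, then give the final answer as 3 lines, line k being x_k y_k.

19603 1287
768555217 50458122
30131975818099 1978261129845

√232 → a₀=15, period (4,3,7,3,4,30); ℓ=6 even so k=5
k=0  a_k=15  p_k/q_k = 15/1
k=1  a_k=4  p_k/q_k = 61/4
k=2  a_k=3  p_k/q_k = 198/13
…
k=4  a_k=3  p_k/q_k = 4539/298
k=5  a_k=4  p_k/q_k = 19603/1287
(x₁, y₁) = (19603, 1287);  19603² − 232·1287² = 1 ✓
(x_2, y_2) = (19603·19603 + 232·1287·1287, 19603·1287 + 1287·19603) = (768555217, 50458122)
(x_3, y_3) = (19603·768555217 + 232·1287·50458122, 19603·50458122 + 1287·768555217) = (30131975818099, 1978261129845)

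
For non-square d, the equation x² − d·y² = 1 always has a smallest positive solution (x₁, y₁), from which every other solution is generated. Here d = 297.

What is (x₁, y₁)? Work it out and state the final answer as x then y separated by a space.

48599 2820

√297 → a₀=17, period (4,3,1,1,2,1,1,3,4,34); ℓ=10 even so k=9
k=0  a_k=17  p_k/q_k = 17/1
k=1  a_k=4  p_k/q_k = 69/4
k=2  a_k=3  p_k/q_k = 224/13
…
k=4  a_k=1  p_k/q_k = 517/30
k=5  a_k=2  p_k/q_k = 1327/77
k=6  a_k=1  p_k/q_k = 1844/107
…
k=8  a_k=3  p_k/q_k = 11357/659
k=9  a_k=4  p_k/q_k = 48599/2820
fundamental: x₁=48599, y₁=2820  (since 2361862801 − 297·7952400 = 1)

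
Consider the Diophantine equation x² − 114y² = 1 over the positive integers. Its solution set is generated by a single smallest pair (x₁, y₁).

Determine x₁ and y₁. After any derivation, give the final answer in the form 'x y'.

1025 96

[10; 1,2,10,2,1,20] for √114; ℓ=6 ⇒ convergent index 5
i=0: a=10 ⇒ p=10, q=1
i=1: a=1 ⇒ p=11, q=1
i=2: a=2 ⇒ p=32, q=3
i=3: a=10 ⇒ p=331, q=31
i=4: a=2 ⇒ p=694, q=65
i=5: a=1 ⇒ p=1025, q=96
(x₁, y₁) = (1025, 96);  1025² − 114·96² = 1 ✓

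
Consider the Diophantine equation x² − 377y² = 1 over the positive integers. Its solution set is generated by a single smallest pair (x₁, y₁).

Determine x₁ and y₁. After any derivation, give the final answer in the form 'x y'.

233 12

[19; 2,2,2,38] for √377; ℓ=4 ⇒ convergent index 3
step 0: (19, 1)  from 19·(1,0) + (0,1)
step 1: (39, 2)  from 2·(19,1) + (1,0)
step 2: (97, 5)  from 2·(39,2) + (19,1)
step 3: (233, 12)  from 2·(97,5) + (39,2)
fundamental: x₁=233, y₁=12  (since 54289 − 377·144 = 1)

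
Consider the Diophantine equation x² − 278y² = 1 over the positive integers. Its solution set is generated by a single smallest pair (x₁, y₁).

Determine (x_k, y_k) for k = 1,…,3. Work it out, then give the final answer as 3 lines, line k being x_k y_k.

d=278: √d = [16; 1,2,16,2,1,32] (ℓ=6, even), read p_5/q_5
a_0=16:  p_0=16·1+0=16,  q_0=16·0+1=1
a_1=1:  p_1=1·16+1=17,  q_1=1·1+0=1
a_2=2:  p_2=2·17+16=50,  q_2=2·1+1=3
…
a_4=2:  p_4=2·817+50=1684,  q_4=2·49+3=101
a_5=1:  p_5=1·1684+817=2501,  q_5=1·101+49=150
→ (2501, 150).  Check: 2501²=6255001, 278·150²=6255000, difference 1.
(x_2, y_2) = (2501·2501 + 278·150·150, 2501·150 + 150·2501) = (12510001, 750300)
(x_3, y_3) = (2501·12510001 + 278·150·750300, 2501·750300 + 150·12510001) = (62575022501, 3753000450)

2501 150
12510001 750300
62575022501 3753000450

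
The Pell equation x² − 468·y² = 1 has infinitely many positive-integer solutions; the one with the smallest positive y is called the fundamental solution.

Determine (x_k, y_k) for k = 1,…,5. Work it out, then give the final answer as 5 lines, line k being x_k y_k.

649 30
842401 38940
1093435849 50544090
1419278889601 65606189880
1842222905266249 85156783920150

[21; 1,1,1,2,1,1,1,42] for √468; ℓ=8 ⇒ convergent index 7
k=0  a_k=21  p_k/q_k = 21/1
k=1  a_k=1  p_k/q_k = 22/1
…
k=3  a_k=1  p_k/q_k = 65/3
k=4  a_k=2  p_k/q_k = 173/8
k=5  a_k=1  p_k/q_k = 238/11
k=6  a_k=1  p_k/q_k = 411/19
k=7  a_k=1  p_k/q_k = 649/30
(x₁, y₁) = (649, 30);  649² − 468·30² = 1 ✓
k=2:  x_2 = 649·649+468·30·30 = 842401,  y_2 = 649·30+30·649 = 38940
k=3:  x_3 = 649·842401+468·30·38940 = 1093435849,  y_3 = 649·38940+30·842401 = 50544090
k=4:  x_4 = 649·1093435849+468·30·50544090 = 1419278889601,  y_4 = 649·50544090+30·1093435849 = 65606189880
k=5:  x_5 = 649·1419278889601+468·30·65606189880 = 1842222905266249,  y_5 = 649·65606189880+30·1419278889601 = 85156783920150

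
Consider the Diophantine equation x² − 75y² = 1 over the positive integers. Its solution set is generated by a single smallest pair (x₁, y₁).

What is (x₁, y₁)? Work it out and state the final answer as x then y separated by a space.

d=75: √d = [8; 1,1,1,16] (ℓ=4, even), read p_3/q_3
a_0=8:  p_0=8·1+0=8,  q_0=8·0+1=1
a_1=1:  p_1=1·8+1=9,  q_1=1·1+0=1
a_2=1:  p_2=1·9+8=17,  q_2=1·1+1=2
a_3=1:  p_3=1·17+9=26,  q_3=1·2+1=3
(x₁, y₁) = (26, 3);  26² − 75·3² = 1 ✓

26 3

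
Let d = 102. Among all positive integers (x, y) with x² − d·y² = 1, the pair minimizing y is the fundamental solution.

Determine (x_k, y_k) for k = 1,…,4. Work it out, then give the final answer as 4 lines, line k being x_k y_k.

√102 = [10; 10,20, …], period ℓ=2 (even) → k=1
k=0  a_k=10  p_k/q_k = 10/1
k=1  a_k=10  p_k/q_k = 101/10
(x₁, y₁) = (101, 10);  101² − 102·10² = 1 ✓
(x_2, y_2) = (101·101 + 102·10·10, 101·10 + 10·101) = (20401, 2020)
(x_3, y_3) = (101·20401 + 102·10·2020, 101·2020 + 10·20401) = (4120901, 408030)
(x_4, y_4) = (101·4120901 + 102·10·408030, 101·408030 + 10·4120901) = (832401601, 82420040)

101 10
20401 2020
4120901 408030
832401601 82420040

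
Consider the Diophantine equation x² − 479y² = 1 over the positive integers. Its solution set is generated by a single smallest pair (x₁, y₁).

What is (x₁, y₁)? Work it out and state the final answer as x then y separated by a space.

2989440 136591

√479 = [21; 1,7,1,3,2,21,2,3,1,7,1,42, …], period ℓ=12 (even) → k=11
a_0=21:  p_0=21·1+0=21,  q_0=21·0+1=1
…
a_5=2:  p_5=2·766+197=1729,  q_5=2·35+9=79
…
a_9=1:  p_9=1·264712+75879=340591,  q_9=1·12095+3467=15562
a_10=7:  p_10=7·340591+264712=2648849,  q_10=7·15562+12095=121029
a_11=1:  p_11=1·2648849+340591=2989440,  q_11=1·121029+15562=136591
fundamental: x₁=2989440, y₁=136591  (since 8936751513600 − 479·18657101281 = 1)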